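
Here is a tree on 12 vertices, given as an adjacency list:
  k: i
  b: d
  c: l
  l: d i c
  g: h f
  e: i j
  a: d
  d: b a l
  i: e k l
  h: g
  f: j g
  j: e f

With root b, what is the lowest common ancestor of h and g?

g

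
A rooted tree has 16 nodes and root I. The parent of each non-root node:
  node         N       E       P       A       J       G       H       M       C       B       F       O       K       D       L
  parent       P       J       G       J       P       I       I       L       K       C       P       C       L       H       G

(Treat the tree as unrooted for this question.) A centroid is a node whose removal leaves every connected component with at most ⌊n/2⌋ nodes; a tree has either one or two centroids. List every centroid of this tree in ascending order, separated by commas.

If G is removed the pieces have sizes 6, 6, 3, all ≤ ⌊16/2⌋ = 8.
Every other node leaves some component of size > 8, so the centroid is unique.

G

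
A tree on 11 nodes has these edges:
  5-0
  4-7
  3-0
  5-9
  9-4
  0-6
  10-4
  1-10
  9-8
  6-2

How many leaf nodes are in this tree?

The leaves are 1, 2, 3, 7, 8.
That is 5 leaves.

5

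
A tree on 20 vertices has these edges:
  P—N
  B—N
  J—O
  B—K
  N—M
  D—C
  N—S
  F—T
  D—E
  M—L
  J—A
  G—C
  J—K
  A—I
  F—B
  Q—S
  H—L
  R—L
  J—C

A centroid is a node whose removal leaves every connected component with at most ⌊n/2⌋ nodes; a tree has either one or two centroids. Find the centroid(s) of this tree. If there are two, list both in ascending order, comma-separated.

B

If B is removed the pieces have sizes 9, 8, 2, all ≤ ⌊20/2⌋ = 10.
No neighbour of B does as well, so B is the unique centroid.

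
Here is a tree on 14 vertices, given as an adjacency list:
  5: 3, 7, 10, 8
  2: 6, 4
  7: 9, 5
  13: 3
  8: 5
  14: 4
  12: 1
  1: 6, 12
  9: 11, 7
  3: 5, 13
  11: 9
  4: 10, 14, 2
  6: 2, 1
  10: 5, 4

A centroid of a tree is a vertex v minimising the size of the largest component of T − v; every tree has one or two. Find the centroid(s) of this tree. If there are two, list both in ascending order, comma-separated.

5, 10

Removing 5 splits the tree into components of sizes 7, 3, 2, 1; the largest is 7 ≤ ⌊14/2⌋ = 7.
Its neighbour 10 also leaves a largest component of size 7, so both are centroids.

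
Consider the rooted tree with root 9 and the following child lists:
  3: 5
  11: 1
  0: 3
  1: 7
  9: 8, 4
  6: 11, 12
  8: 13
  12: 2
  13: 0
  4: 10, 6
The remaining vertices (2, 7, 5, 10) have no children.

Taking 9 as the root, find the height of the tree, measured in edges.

A deepest node is 5, reached by 9 → 8 → 13 → 0 → 3 → 5.
That path has 5 edges, so the height is 5.

5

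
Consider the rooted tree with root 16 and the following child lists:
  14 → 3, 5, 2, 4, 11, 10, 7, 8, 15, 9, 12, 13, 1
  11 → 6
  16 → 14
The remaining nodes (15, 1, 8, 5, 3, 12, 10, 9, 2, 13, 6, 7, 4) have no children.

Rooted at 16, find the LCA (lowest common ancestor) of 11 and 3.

14

Ancestors of 11 (toward the root): 11, 14, 16.
Ancestors of 3: 3, 14, 16.
The deepest node appearing in both lists is 14.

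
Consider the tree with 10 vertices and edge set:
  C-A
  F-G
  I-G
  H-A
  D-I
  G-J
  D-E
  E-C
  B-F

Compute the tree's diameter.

A longest path is B - F - G - I - D - E - C - A - H, with 8 edges.

8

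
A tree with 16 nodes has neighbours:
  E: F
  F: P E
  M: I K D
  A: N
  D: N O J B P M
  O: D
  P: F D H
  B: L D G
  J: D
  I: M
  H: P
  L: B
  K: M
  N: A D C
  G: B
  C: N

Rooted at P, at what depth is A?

Climbing from A to the root: A – N – D – P. That's 3 steps.

3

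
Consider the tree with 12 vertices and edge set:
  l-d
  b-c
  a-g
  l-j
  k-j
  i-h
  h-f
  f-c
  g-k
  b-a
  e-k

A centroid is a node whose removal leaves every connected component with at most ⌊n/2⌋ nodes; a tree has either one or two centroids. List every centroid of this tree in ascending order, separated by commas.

If g is removed the pieces have sizes 6, 5, all ≤ ⌊12/2⌋ = 6.
Its neighbour a also leaves a largest component of size 6, so both are centroids.

a, g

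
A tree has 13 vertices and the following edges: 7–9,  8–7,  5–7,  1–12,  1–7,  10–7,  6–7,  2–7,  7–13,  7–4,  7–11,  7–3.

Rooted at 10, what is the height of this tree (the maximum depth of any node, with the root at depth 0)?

A deepest node is 12, reached by 10 – 7 – 1 – 12.
That path has 3 edges, so the height is 3.

3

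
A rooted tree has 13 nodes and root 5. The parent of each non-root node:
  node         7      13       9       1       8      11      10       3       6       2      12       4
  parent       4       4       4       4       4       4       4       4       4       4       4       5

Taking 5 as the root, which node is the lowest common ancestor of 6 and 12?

4

Path 6→root: 6 4 5; path 12→root: 12 4 5.
First common node: 4.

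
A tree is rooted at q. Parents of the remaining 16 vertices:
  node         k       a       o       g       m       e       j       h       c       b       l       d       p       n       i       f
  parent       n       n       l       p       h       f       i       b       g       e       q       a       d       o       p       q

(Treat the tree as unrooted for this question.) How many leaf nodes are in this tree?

Exactly 4 nodes have a single neighbour: c, j, k, m.

4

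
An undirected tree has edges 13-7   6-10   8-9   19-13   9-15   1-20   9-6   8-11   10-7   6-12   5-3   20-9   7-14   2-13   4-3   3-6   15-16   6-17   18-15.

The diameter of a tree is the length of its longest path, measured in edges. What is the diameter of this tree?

Starting from 2, a farthest node is 18 at distance 7.
One longest path: 2 - 13 - 7 - 10 - 6 - 9 - 15 - 18.
So the diameter is 7.

7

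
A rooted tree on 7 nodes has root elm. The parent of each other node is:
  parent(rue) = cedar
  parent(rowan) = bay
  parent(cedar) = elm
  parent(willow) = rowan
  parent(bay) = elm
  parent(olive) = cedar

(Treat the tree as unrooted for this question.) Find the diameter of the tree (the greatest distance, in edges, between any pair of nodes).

Starting from willow, a farthest node is olive at distance 5.
One longest path: willow–rowan–bay–elm–cedar–olive.
So the diameter is 5.

5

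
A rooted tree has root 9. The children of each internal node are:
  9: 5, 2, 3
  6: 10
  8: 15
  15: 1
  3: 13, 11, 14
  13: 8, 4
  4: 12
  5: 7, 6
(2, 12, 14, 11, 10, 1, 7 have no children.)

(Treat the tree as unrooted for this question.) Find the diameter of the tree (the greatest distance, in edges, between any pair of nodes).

BFS from 1 reaches 10 last, at distance 8; BFS from 10 confirms no node is farther.
Path: 1 - 15 - 8 - 13 - 3 - 9 - 5 - 6 - 10.

8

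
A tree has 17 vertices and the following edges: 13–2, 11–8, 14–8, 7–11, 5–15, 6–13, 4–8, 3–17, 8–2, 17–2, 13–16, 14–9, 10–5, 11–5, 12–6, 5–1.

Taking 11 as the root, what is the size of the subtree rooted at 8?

11

Descendants of 8 (including itself): 8, 2, 14, 4, 13, 17, 9, 16, 6, 3, 12. That's 11.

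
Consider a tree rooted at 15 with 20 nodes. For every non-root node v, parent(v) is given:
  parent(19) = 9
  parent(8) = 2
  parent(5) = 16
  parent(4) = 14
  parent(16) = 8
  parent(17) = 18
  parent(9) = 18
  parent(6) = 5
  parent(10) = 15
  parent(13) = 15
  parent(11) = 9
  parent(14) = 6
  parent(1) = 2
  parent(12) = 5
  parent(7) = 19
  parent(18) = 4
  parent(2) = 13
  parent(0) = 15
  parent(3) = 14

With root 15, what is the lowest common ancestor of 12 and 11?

Ancestors of 12 (toward the root): 12, 5, 16, 8, 2, 13, 15.
Ancestors of 11: 11, 9, 18, 4, 14, 6, 5, 16, 8, 2, 13, 15.
The deepest node appearing in both lists is 5.

5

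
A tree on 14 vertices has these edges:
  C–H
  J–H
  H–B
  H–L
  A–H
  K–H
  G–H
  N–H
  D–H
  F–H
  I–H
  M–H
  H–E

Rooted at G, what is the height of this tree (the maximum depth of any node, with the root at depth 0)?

2

The longest root-to-leaf path is G → H → C (2 edges).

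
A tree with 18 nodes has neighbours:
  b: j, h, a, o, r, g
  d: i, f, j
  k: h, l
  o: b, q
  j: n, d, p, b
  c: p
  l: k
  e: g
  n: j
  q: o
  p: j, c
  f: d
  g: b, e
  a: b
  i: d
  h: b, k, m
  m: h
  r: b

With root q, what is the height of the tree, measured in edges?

5

The longest root-to-leaf path is q-o-b-j-d-f (5 edges).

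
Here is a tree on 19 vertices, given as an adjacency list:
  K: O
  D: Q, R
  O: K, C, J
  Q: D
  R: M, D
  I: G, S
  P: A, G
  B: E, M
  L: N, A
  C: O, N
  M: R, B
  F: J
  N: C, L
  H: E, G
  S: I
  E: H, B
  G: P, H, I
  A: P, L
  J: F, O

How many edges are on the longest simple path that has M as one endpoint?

12

Distances from M peak at 12, attained at F.
M – B – E – H – G – P – A – L – N – C – O – J – F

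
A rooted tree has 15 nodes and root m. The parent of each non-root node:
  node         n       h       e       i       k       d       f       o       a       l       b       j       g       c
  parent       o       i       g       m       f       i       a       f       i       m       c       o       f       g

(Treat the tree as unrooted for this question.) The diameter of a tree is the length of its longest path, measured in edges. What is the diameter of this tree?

7

A longest path is l-m-i-a-f-g-c-b, with 7 edges.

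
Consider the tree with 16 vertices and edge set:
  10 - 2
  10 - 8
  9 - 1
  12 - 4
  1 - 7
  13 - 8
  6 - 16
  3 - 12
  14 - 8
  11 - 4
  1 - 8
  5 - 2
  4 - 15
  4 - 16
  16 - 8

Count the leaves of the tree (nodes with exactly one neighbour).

9

Exactly 9 nodes have a single neighbour: 3, 5, 6, 7, 9, 11, 13, 14, 15.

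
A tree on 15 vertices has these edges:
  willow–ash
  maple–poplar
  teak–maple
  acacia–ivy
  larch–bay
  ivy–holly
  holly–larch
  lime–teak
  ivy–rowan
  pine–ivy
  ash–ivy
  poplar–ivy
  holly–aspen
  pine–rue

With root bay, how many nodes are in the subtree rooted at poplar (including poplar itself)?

4

poplar's subtree: {poplar, maple, teak, lime}, size 4.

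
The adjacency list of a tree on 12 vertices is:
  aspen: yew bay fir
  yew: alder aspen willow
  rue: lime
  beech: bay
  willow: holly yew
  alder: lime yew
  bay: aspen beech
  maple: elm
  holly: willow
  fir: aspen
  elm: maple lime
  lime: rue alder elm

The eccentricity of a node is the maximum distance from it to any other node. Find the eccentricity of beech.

Distances from beech peak at 7, attained at maple.
beech–bay–aspen–yew–alder–lime–elm–maple

7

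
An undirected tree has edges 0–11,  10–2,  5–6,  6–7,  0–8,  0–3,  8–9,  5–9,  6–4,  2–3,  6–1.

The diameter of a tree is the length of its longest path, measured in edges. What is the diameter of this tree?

8

A longest path is 1 - 6 - 5 - 9 - 8 - 0 - 3 - 2 - 10, with 8 edges.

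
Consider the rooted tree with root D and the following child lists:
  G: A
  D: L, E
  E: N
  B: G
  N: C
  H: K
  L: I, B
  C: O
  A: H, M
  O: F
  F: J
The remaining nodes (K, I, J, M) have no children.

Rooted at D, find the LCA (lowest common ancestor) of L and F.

L's ancestor chain is L, D and F's is F, O, C, N, E, D; they first meet at D.

D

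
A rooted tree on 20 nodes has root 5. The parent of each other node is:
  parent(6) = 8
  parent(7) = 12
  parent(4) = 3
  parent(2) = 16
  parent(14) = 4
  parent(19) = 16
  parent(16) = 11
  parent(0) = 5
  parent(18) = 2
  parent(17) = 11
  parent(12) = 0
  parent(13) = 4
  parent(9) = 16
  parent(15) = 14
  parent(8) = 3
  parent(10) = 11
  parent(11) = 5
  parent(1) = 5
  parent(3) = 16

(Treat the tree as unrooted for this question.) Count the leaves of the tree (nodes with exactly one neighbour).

The leaves are 1, 6, 7, 9, 10, 13, 15, 17, 18, 19.
That is 10 leaves.

10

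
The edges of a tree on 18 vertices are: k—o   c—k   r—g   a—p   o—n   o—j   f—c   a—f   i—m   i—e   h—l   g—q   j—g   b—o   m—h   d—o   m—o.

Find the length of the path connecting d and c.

3

d - o - k - c: 3 edges.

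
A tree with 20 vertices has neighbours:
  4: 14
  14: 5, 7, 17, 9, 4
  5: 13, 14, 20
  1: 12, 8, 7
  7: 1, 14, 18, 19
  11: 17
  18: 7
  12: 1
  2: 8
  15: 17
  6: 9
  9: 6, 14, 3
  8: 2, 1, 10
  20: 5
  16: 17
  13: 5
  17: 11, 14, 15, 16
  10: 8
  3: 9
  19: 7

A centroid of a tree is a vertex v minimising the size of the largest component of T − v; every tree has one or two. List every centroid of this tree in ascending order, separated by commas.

14

Delete 14: the remaining components have sizes 8, 4, 3, 3, 1. Max 8 ≤ 10, so 14 is a centroid.
No neighbour of 14 does as well, so 14 is the unique centroid.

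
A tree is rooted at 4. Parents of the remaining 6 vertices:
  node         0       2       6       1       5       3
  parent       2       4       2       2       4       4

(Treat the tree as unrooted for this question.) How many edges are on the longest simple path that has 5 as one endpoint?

3

The node farthest from 5 is 0 (1, 6 also at distance 3), via 5-4-2-0 — 3 edges.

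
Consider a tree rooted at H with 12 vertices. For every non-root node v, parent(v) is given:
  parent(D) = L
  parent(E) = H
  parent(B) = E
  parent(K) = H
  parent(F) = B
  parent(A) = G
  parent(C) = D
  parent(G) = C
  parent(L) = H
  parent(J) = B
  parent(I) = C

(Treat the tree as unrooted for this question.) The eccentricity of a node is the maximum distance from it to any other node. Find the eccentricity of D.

Distances from D peak at 5, attained at J (F also at distance 5).
D-L-H-E-B-J

5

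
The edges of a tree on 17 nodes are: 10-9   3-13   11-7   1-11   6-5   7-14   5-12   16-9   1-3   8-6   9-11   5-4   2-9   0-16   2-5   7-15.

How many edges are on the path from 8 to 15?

Walking from 8: 8 – 6 – 5 – 2 – 9 – 11 – 7 – 15. Length 7.

7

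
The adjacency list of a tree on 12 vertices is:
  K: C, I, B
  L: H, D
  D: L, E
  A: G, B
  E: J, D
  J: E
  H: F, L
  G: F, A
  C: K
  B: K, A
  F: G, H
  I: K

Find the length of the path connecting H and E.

3

The path is H–L–D–E, which has 3 edges.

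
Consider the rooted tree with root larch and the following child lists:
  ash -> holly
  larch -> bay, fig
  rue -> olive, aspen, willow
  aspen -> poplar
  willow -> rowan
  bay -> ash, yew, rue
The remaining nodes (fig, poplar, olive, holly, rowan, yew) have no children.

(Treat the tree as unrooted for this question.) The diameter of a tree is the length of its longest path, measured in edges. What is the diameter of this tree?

5

A longest path is rowan-willow-rue-bay-larch-fig, with 5 edges.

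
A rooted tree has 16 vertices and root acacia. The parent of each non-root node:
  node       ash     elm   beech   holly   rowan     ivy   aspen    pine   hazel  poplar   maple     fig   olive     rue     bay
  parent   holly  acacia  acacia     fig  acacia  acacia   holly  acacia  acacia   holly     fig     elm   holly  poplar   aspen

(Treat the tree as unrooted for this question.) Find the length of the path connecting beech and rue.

6

The path is beech–acacia–elm–fig–holly–poplar–rue, which has 6 edges.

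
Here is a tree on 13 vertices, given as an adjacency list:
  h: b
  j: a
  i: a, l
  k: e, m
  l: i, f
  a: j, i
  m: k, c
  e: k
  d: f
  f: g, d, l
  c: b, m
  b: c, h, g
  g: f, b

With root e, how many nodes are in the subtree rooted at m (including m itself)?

m's subtree: {m, c, b, g, h, f, d, l, i, a, j}, size 11.

11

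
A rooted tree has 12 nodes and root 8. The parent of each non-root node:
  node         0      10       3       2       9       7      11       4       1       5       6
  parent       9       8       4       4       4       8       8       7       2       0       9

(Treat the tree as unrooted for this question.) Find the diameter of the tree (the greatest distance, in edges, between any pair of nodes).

6

BFS from 10 reaches 5 last, at distance 6; BFS from 5 confirms no node is farther.
Path: 10 - 8 - 7 - 4 - 9 - 0 - 5.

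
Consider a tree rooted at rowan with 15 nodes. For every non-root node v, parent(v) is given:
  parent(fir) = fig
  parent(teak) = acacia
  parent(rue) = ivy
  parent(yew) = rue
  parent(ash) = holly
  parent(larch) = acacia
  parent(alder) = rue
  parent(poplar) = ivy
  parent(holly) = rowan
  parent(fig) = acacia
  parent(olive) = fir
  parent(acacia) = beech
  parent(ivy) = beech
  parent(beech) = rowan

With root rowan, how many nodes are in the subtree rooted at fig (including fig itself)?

The subtree rooted at fig contains: fig, fir, olive — 3 nodes.

3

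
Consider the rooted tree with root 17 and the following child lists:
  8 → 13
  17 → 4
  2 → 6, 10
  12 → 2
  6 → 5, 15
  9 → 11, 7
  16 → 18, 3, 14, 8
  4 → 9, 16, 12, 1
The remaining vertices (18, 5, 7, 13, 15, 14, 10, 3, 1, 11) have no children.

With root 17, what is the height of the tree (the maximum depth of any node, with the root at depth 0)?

The longest root-to-leaf path is 17 – 4 – 12 – 2 – 6 – 5 (5 edges).

5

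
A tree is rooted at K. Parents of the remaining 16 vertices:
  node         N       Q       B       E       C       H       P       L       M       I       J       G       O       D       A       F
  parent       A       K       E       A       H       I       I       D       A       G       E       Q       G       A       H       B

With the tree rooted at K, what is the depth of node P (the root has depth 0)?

4

Path from K to P: K – Q – G – I – P, which has 4 edges.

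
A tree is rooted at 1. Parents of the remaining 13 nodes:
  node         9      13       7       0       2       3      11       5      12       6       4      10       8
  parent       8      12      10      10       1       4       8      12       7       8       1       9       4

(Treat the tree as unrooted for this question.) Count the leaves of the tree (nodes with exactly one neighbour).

7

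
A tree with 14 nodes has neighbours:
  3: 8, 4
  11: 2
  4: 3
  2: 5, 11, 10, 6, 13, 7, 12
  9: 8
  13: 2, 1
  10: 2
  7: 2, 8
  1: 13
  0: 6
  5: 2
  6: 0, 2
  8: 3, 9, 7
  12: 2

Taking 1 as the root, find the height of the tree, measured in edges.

6

A deepest node is 4, reached by 1-13-2-7-8-3-4.
That path has 6 edges, so the height is 6.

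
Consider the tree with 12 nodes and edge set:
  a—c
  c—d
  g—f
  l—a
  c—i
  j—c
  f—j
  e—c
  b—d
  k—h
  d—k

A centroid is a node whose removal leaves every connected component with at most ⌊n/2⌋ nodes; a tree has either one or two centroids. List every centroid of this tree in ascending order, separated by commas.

c

Delete c: the remaining components have sizes 4, 3, 2, 1, 1. Max 4 ≤ 6, so c is a centroid.
Every other node leaves some component of size > 6, so the centroid is unique.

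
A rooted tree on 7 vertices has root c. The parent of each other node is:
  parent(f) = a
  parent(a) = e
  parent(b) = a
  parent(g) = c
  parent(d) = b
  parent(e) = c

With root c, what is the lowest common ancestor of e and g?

c

Path e→root: e c; path g→root: g c.
First common node: c.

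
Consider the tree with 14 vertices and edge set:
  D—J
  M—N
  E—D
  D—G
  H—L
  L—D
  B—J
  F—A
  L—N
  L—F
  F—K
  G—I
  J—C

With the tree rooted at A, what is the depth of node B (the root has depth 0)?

5

Path from A to B: A–F–L–D–J–B, which has 5 edges.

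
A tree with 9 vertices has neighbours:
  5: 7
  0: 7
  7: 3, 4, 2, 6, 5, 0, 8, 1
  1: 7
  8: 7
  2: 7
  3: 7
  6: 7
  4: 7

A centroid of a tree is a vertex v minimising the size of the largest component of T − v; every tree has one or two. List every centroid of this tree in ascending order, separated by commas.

If 7 is removed the pieces have sizes 1, 1, 1, 1, 1, 1, 1, 1, all ≤ ⌊9/2⌋ = 4.
No neighbour of 7 does as well, so 7 is the unique centroid.

7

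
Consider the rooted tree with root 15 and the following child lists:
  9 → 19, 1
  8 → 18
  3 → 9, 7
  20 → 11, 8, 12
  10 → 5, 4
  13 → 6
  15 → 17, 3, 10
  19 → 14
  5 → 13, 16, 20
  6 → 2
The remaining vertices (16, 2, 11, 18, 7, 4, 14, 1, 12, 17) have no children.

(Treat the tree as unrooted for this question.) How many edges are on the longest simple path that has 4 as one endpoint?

A farthest node from 4 is 14.
The path 4-10-15-3-9-19-14 has 6 edges.

6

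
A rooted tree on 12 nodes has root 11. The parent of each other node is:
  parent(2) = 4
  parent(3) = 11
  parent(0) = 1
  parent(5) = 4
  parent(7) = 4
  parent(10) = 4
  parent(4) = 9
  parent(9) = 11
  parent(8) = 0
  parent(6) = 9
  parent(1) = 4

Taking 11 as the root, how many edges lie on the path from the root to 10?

3

Climbing from 10 to the root: 10–4–9–11. That's 3 steps.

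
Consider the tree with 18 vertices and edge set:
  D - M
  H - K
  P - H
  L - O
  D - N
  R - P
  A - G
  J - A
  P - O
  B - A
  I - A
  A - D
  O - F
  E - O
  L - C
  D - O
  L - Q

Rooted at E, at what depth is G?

Climbing from G to the root: G–A–D–O–E. That's 4 steps.

4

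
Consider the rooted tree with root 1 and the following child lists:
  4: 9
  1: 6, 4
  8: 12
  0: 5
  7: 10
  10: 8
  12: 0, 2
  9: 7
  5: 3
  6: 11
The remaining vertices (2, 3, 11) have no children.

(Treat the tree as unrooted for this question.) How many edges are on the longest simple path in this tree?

Starting from 11, a farthest node is 3 at distance 11.
One longest path: 11 – 6 – 1 – 4 – 9 – 7 – 10 – 8 – 12 – 0 – 5 – 3.
So the diameter is 11.

11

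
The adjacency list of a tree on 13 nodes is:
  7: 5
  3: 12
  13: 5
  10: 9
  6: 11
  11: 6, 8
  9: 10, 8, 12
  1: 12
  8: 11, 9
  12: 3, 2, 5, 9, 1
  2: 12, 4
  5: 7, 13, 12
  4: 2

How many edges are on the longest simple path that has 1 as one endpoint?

5

The node farthest from 1 is 6, via 1 – 12 – 9 – 8 – 11 – 6 — 5 edges.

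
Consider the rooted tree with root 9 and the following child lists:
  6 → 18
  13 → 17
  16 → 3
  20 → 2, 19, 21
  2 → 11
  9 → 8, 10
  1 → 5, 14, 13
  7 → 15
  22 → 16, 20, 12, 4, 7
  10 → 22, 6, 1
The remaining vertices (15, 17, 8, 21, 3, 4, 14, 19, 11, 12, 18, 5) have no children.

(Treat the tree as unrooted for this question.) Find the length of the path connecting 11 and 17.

7

The path is 11–2–20–22–10–1–13–17, which has 7 edges.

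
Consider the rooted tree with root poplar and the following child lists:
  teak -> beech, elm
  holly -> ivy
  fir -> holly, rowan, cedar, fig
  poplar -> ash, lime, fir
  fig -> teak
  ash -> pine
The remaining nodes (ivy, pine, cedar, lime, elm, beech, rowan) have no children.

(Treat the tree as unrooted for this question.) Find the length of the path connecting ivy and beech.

5

Walking from ivy: ivy – holly – fir – fig – teak – beech. Length 5.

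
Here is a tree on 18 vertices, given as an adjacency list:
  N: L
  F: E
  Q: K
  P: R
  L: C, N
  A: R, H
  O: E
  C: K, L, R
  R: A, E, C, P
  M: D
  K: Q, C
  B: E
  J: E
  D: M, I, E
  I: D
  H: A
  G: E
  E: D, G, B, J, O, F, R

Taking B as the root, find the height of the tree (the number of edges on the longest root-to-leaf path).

The longest root-to-leaf path is B – E – R – C – K – Q (5 edges).

5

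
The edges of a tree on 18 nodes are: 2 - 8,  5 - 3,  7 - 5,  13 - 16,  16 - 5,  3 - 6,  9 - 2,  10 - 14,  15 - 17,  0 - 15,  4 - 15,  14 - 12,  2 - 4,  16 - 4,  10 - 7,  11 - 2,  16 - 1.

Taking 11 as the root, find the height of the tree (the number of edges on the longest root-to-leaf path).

The longest root-to-leaf path is 11 → 2 → 4 → 16 → 5 → 7 → 10 → 14 → 12 (8 edges).

8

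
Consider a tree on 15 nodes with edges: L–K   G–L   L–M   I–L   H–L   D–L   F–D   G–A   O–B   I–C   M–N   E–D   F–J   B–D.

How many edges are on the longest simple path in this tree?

5

BFS from C reaches O last, at distance 5; BFS from O confirms no node is farther.
Path: C-I-L-D-B-O.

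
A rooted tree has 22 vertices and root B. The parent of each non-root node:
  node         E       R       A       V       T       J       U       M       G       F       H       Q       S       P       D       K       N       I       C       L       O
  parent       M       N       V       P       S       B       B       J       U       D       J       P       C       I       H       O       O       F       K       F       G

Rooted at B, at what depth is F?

B → J → H → D → F — 4 edges.

4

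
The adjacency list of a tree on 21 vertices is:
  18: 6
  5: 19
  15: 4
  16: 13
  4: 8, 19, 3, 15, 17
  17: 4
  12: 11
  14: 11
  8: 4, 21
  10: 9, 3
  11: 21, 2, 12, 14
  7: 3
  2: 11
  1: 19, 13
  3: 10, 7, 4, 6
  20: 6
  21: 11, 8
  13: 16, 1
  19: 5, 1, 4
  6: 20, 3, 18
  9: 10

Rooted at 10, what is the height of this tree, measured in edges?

6

The longest root-to-leaf path is 10–3–4–19–1–13–16 (6 edges).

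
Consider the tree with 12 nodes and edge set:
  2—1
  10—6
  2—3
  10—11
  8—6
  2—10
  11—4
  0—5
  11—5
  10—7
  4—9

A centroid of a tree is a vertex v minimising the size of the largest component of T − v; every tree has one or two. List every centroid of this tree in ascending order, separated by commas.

If 10 is removed the pieces have sizes 5, 3, 2, 1, all ≤ ⌊12/2⌋ = 6.
Every other node leaves some component of size > 6, so the centroid is unique.

10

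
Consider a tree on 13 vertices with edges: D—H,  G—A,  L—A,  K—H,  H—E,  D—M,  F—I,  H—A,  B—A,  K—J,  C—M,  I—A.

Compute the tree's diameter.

6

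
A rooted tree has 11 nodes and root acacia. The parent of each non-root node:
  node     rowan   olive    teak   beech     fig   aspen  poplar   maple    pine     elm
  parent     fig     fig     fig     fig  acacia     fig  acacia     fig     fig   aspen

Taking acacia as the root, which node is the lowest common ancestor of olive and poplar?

acacia

olive's ancestor chain is olive, fig, acacia and poplar's is poplar, acacia; they first meet at acacia.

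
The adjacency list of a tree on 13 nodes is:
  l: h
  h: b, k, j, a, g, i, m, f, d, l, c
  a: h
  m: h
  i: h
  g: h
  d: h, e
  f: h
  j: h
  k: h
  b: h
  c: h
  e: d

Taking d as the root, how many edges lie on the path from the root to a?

2

d → h → a — 2 edges.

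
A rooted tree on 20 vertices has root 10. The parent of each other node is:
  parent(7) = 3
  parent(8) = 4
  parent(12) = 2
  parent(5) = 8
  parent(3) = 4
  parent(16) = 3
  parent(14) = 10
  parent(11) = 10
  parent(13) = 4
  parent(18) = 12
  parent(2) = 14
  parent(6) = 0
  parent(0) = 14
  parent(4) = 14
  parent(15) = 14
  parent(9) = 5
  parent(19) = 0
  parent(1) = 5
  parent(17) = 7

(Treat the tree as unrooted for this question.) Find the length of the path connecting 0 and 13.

Walking from 0: 0 – 14 – 4 – 13. Length 3.

3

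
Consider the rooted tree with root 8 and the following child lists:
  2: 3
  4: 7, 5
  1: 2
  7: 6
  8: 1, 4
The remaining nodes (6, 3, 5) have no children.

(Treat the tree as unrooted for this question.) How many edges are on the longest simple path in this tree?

A longest path is 3-2-1-8-4-7-6, with 6 edges.

6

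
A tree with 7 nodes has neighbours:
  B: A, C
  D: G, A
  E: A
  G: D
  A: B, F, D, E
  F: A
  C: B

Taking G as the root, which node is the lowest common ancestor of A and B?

A

Path A→root: A D G; path B→root: B A D G.
First common node: A.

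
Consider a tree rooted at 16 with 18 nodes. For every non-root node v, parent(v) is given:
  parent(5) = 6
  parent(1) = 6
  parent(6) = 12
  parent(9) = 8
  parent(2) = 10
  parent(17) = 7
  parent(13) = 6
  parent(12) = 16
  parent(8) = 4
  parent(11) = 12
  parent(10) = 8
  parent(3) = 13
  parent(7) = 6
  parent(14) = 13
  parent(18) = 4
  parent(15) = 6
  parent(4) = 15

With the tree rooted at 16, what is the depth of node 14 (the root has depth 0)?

Climbing from 14 to the root: 14–13–6–12–16. That's 4 steps.

4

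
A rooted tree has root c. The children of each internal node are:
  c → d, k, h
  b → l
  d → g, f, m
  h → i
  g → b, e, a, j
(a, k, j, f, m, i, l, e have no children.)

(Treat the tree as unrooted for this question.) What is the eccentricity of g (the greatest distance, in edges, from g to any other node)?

The node farthest from g is i, via g-d-c-h-i — 4 edges.

4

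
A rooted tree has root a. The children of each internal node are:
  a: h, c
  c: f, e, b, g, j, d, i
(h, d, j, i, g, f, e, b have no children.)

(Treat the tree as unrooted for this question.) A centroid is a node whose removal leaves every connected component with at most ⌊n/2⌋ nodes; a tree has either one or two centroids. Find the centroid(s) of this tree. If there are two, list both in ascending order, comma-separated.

Removing c splits the tree into components of sizes 2, 1, 1, 1, 1, 1, 1, 1; the largest is 2 ≤ ⌊10/2⌋ = 5.
No neighbour of c does as well, so c is the unique centroid.

c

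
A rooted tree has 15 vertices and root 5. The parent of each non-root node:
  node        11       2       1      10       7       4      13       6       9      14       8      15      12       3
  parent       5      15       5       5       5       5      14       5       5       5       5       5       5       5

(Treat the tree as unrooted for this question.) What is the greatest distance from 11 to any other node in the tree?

3

A farthest node from 11 is 13 (2 also at distance 3).
The path 11 – 5 – 14 – 13 has 3 edges.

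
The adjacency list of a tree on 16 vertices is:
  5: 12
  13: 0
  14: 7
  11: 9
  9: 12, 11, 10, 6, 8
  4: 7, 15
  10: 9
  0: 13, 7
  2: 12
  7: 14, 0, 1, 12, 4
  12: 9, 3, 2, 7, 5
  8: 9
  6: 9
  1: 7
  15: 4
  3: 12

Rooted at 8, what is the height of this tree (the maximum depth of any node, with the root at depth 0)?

5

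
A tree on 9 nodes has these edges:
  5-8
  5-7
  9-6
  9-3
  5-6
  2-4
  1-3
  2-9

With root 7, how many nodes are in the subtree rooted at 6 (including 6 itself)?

6

6's subtree: {6, 9, 2, 3, 4, 1}, size 6.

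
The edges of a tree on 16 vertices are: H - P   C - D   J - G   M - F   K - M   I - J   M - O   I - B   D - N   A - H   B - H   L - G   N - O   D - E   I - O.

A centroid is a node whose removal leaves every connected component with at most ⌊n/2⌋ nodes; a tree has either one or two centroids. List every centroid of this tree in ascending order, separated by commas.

I, O

Delete I: the remaining components have sizes 8, 4, 3. Max 8 ≤ 8, so I is a centroid.
Its neighbour O also leaves a largest component of size 8, so both are centroids.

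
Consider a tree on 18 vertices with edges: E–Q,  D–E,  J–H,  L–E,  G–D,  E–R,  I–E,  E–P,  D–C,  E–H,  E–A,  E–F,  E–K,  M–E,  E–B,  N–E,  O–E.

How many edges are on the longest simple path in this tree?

BFS from C reaches J last, at distance 4; BFS from J confirms no node is farther.
Path: C – D – E – H – J.

4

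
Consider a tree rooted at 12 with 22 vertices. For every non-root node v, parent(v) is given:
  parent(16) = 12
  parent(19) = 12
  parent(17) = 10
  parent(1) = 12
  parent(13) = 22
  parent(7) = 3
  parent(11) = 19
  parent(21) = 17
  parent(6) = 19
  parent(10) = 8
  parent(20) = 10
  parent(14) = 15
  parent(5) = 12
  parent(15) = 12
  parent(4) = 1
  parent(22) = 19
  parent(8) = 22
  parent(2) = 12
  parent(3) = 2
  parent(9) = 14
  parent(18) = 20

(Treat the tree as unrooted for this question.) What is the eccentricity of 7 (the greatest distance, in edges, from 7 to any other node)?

Distances from 7 peak at 9, attained at 21 (18 also at distance 9).
7 – 3 – 2 – 12 – 19 – 22 – 8 – 10 – 17 – 21

9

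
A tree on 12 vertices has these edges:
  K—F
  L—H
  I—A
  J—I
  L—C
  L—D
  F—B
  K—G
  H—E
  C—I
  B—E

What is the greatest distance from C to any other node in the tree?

A farthest node from C is G.
The path C-L-H-E-B-F-K-G has 7 edges.

7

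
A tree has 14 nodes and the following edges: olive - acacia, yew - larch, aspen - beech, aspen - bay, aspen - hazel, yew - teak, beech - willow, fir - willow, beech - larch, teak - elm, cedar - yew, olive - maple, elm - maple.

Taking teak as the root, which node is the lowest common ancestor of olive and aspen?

teak

Path olive→root: olive maple elm teak; path aspen→root: aspen beech larch yew teak.
First common node: teak.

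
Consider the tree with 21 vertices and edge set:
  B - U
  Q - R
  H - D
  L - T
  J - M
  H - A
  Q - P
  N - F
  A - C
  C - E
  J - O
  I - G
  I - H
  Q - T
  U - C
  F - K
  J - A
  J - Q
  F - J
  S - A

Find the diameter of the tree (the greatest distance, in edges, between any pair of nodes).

BFS from L reaches G last, at distance 7; BFS from G confirms no node is farther.
Path: L–T–Q–J–A–H–I–G.

7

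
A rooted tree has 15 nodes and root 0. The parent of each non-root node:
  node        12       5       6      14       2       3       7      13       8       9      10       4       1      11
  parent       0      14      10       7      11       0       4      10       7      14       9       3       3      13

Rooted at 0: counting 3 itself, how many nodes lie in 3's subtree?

13

Descendants of 3 (including itself): 3, 4, 1, 7, 14, 8, 9, 5, 10, 13, 6, 11, 2. That's 13.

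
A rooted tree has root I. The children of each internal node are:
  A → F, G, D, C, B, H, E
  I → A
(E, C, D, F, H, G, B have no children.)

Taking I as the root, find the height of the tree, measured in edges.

The longest root-to-leaf path is I – A – B (2 edges).

2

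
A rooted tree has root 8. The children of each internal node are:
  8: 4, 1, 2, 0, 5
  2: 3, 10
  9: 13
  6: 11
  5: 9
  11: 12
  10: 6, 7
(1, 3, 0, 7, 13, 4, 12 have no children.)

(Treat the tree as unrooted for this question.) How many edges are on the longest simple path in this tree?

BFS from 13 reaches 12 last, at distance 8; BFS from 12 confirms no node is farther.
Path: 13-9-5-8-2-10-6-11-12.

8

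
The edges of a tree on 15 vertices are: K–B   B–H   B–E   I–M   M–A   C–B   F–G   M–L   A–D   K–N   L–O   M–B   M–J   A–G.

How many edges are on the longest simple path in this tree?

BFS from F reaches N last, at distance 6; BFS from N confirms no node is farther.
Path: F–G–A–M–B–K–N.

6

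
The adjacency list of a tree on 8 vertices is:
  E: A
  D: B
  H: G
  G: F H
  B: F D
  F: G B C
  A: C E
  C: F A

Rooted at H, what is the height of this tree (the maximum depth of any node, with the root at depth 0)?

5

The longest root-to-leaf path is H → G → F → C → A → E (5 edges).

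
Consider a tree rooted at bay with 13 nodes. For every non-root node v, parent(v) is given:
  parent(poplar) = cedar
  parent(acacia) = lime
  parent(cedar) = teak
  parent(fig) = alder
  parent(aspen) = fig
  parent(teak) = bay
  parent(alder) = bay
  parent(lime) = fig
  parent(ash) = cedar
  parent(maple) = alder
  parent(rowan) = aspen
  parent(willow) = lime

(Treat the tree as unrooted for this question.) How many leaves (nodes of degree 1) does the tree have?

Exactly 6 nodes have a single neighbour: acacia, ash, maple, poplar, rowan, willow.

6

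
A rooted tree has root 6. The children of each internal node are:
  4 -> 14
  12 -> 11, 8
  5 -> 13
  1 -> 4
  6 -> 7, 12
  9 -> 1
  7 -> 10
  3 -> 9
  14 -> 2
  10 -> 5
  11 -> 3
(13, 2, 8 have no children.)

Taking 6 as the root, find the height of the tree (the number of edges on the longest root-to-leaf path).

8

A deepest node is 2, reached by 6-12-11-3-9-1-4-14-2.
That path has 8 edges, so the height is 8.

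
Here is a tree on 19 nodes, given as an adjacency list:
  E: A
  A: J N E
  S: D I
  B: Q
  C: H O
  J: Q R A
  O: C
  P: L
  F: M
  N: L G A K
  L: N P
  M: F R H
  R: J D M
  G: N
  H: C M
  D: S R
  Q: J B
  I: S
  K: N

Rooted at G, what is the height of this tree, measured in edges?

The longest root-to-leaf path is G – N – A – J – R – M – H – C – O (8 edges).

8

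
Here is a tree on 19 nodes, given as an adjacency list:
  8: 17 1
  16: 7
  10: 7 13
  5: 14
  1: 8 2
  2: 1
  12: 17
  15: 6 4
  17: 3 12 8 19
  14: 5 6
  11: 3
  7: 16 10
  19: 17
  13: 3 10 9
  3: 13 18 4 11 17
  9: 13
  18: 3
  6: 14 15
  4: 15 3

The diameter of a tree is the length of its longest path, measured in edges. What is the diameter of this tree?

9

BFS from 2 reaches 5 last, at distance 9; BFS from 5 confirms no node is farther.
Path: 2–1–8–17–3–4–15–6–14–5.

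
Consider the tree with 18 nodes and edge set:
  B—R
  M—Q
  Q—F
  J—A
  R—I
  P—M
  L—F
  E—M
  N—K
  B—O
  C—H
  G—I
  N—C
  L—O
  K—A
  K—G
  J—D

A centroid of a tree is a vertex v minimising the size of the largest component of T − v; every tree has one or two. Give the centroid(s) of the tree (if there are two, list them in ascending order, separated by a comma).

Removing R splits the tree into components of sizes 9, 8; the largest is 9 ≤ ⌊18/2⌋ = 9.
I is adjacent to R and is also a centroid (the largest component after removing it is likewise 9).

I, R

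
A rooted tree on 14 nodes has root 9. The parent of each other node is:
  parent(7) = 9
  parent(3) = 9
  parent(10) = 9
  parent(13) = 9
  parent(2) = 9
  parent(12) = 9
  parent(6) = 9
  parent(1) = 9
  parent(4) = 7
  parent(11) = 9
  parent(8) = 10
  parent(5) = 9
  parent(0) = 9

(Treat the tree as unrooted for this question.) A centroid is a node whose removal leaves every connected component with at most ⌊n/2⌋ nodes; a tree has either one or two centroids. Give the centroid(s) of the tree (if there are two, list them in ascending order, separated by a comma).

If 9 is removed the pieces have sizes 2, 2, 1, 1, 1, 1, 1, 1, 1, 1, 1, all ≤ ⌊14/2⌋ = 7.
Every other node leaves some component of size > 7, so the centroid is unique.

9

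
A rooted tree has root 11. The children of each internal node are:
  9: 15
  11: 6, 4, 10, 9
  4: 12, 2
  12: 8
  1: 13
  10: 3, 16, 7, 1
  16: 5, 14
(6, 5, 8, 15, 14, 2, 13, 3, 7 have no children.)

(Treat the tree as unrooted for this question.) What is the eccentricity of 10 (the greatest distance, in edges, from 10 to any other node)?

A farthest node from 10 is 8.
The path 10-11-4-12-8 has 4 edges.

4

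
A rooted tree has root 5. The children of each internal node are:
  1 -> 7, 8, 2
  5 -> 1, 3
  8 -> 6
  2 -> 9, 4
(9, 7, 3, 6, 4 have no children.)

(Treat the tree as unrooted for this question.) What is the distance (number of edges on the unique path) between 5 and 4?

3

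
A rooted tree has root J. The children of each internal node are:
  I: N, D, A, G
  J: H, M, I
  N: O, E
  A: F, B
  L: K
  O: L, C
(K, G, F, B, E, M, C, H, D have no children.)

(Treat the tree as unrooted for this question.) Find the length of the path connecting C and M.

5

Walking from C: C–O–N–I–J–M. Length 5.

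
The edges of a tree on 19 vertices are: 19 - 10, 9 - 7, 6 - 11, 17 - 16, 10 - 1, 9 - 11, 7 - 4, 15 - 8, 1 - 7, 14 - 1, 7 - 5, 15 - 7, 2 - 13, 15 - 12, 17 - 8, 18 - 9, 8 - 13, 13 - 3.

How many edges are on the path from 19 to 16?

The path is 19 - 10 - 1 - 7 - 15 - 8 - 17 - 16, which has 7 edges.

7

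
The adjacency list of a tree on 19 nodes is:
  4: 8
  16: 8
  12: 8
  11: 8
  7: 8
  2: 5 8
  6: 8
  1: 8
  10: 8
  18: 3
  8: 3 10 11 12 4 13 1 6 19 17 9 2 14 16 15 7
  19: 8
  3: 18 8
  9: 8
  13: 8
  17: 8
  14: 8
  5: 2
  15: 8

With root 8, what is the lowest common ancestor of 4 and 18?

Ancestors of 4 (toward the root): 4, 8.
Ancestors of 18: 18, 3, 8.
The deepest node appearing in both lists is 8.

8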